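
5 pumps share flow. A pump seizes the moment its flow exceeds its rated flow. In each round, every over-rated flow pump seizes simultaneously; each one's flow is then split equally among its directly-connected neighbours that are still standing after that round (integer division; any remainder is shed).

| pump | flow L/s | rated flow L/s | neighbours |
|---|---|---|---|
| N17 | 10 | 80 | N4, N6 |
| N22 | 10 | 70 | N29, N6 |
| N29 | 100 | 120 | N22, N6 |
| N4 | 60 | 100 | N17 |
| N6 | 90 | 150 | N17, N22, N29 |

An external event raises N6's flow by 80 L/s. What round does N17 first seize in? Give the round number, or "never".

never

Round 1 — N6 at 170 > 150. N6 seizes.
  N6 sheds 170 L/s to N17, N22, N29: 56 each (2 lost).
    N17: 10+56 = 66 ≤ 80
    N22: 10+56 = 66 ≤ 70
    N29: 100+56 = 156 > 120
Round 2 — N29 seizes.
  N29 sheds 156 L/s to N22: 156 each.
    N22: 66+156 = 222 > 70
Round 3 — N22 seizes.
  N22 sheds 222 L/s: no online neighbours, lost.
No further seizures.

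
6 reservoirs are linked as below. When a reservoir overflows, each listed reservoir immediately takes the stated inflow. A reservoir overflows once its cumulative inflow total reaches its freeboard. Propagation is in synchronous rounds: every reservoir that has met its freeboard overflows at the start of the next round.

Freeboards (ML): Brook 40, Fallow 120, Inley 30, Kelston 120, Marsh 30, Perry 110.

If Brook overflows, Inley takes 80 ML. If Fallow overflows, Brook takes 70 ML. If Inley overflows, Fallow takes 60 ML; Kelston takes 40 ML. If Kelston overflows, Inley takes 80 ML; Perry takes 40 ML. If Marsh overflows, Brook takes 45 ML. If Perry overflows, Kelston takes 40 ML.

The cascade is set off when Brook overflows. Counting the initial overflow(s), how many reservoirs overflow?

Round 1 — Brook overflows (initial).
  Inley: +80 → 80 ≥ 30
Round 2 — Inley overflows.
  Fallow: +60 → 60 < 120
  Kelston: +40 → 40 < 120
No further overflows.

2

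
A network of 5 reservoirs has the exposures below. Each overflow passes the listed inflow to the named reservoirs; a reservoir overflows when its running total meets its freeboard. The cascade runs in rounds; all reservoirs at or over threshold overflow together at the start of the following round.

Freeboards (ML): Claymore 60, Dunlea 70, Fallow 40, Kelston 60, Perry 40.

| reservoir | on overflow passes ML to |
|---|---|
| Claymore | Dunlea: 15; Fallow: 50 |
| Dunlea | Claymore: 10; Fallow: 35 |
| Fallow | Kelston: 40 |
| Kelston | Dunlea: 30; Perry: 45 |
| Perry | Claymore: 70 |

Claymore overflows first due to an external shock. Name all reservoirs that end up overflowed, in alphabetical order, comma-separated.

Round 1 — Claymore overflows (initial).
  Dunlea: +15 → 15 < 70
  Fallow: +50 → 50 ≥ 40
Round 2 — Fallow overflows.
  Kelston: +40 → 40 < 60
No further overflows.

Claymore, Fallow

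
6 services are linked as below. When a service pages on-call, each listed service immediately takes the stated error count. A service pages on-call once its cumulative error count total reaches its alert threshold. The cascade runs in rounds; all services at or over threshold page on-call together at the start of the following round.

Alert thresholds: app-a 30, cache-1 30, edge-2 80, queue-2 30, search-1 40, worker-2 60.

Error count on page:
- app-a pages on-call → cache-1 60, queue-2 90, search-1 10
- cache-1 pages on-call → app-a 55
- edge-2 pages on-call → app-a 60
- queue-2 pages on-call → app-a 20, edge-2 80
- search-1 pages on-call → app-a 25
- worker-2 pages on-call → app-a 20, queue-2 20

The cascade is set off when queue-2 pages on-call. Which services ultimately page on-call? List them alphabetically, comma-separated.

app-a, cache-1, edge-2, queue-2

Round 1 — queue-2 pages on-call (initial).
  app-a: +20 → 20 < 30
  edge-2: +80 → 80 ≥ 80
Round 2 — edge-2 pages on-call.
  app-a: +60 → 80 ≥ 30
Round 3 — app-a pages on-call.
  cache-1: +60 → 60 ≥ 30
  search-1: +10 → 10 < 40
Round 4 — cache-1 pages on-call.
No further pages.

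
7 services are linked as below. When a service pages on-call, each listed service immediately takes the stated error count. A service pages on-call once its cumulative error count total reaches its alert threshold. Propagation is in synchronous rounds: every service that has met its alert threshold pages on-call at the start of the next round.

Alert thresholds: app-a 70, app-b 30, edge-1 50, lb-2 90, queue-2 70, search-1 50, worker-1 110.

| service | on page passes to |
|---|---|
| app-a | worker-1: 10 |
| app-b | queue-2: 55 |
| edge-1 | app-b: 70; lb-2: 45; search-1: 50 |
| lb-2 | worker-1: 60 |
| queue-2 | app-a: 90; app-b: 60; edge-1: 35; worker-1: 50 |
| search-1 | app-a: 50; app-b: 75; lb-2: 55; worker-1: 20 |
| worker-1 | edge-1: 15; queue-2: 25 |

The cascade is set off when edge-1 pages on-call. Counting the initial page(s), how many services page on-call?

Round 1 — edge-1 pages on-call (initial).
  app-b: +70 → 70 ≥ 30
  lb-2: +45 → 45 < 90
  search-1: +50 → 50 ≥ 50
Round 2 — app-b, search-1 page on-call.
  app-a: +50 → 50 < 70
  lb-2: +55 → 100 ≥ 90
  queue-2: +55 → 55 < 70
  worker-1: +20 → 20 < 110
Round 3 — lb-2 pages on-call.
  worker-1: +60 → 80 < 110
No further pages.

4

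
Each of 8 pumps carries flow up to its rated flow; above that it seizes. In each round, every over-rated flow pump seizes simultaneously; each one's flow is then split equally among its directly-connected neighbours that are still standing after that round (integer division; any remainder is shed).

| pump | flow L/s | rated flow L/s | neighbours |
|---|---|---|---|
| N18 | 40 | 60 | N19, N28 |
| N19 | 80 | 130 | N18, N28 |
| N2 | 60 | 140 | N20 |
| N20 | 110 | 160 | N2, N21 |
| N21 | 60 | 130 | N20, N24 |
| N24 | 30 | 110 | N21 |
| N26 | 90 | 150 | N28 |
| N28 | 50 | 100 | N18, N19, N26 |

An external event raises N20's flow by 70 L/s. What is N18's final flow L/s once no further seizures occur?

40

Round 1 — N20 at 180 > 160. N20 seizes.
  N20 sheds 180 L/s to N2, N21: 90 each.
    N2: 60+90 = 150 > 140
    N21: 60+90 = 150 > 130
Round 2 — N2, N21 seize.
  N2 sheds 150 L/s: no online neighbours, lost.
  N21 sheds 150 L/s to N24: 150 each.
    N24: 30+150 = 180 > 110
Round 3 — N24 seizes.
  N24 sheds 180 L/s: no online neighbours, lost.
No further seizures.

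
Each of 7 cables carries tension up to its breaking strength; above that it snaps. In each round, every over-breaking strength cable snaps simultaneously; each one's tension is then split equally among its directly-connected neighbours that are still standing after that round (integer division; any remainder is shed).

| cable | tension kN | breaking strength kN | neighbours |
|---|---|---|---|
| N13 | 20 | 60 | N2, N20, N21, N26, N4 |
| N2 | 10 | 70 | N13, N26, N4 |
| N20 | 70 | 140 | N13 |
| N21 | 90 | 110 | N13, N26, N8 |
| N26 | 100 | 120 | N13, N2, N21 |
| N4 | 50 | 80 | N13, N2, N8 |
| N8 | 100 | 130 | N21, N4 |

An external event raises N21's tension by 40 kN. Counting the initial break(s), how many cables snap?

6

Round 1 — N21 at 130 > 110. N21 snaps.
  N21 sheds 130 kN to N13, N26, N8: 43 each (1 lost).
    N13: 20+43 = 63 > 60
    N26: 100+43 = 143 > 120
    N8: 100+43 = 143 > 130
Round 2 — N13, N26, N8 snap.
  N13 sheds 63 kN to N2, N20, N4: 21 each.
    N2: 10+21 = 31 ≤ 70
    N20: 70+21 = 91 ≤ 140
    N4: 50+21 = 71 ≤ 80
  N26 sheds 143 kN to N2: 143 each.
    N2: 31+143 = 174 > 70
  N8 sheds 143 kN to N4: 143 each.
    N4: 71+143 = 214 > 80
Round 3 — N2, N4 snap.
  N2 sheds 174 kN: no online neighbours, lost.
  N4 sheds 214 kN: no online neighbours, lost.
No further breaks.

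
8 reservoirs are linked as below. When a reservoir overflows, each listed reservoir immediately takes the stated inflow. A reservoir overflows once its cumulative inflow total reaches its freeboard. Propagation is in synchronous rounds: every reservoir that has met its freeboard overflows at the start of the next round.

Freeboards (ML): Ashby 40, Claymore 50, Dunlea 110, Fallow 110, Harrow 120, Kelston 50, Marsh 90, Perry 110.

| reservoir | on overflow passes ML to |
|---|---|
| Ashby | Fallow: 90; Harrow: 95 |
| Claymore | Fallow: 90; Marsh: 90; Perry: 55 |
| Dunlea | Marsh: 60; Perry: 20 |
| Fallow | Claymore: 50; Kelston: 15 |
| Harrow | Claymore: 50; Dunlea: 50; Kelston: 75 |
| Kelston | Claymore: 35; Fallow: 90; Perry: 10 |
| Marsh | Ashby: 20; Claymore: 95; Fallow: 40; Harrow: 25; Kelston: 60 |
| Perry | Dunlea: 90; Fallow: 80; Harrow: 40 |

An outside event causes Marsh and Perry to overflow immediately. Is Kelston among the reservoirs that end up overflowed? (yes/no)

Round 1 — Marsh, Perry overflow (initial).
  Ashby: +20 → 20 < 40
  Claymore: +95 → 95 ≥ 50
  Dunlea: +90 → 90 < 110
  Fallow: +40+80 → 120 ≥ 110
  Harrow: +25+40 → 65 < 120
  Kelston: +60 → 60 ≥ 50
Round 2 — Claymore, Fallow, Kelston overflow.
No further overflows.

yes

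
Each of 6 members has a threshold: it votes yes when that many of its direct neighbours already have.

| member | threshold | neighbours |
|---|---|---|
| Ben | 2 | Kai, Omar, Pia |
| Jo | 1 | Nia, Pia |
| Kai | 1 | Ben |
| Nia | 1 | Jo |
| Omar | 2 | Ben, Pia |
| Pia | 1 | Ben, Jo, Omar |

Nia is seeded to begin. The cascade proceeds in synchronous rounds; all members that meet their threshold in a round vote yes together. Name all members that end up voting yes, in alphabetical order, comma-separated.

Jo, Nia, Pia

Round 1 — Nia votes yes (initial).
Round 2 — checking thresholds:
  Jo: 1 of 2 neighbours ≥ 1, votes yes.
Round 3 — checking thresholds:
  Pia: 1 of 3 neighbours ≥ 1, votes yes.
Round 4 — no new yes votes; cascade stops.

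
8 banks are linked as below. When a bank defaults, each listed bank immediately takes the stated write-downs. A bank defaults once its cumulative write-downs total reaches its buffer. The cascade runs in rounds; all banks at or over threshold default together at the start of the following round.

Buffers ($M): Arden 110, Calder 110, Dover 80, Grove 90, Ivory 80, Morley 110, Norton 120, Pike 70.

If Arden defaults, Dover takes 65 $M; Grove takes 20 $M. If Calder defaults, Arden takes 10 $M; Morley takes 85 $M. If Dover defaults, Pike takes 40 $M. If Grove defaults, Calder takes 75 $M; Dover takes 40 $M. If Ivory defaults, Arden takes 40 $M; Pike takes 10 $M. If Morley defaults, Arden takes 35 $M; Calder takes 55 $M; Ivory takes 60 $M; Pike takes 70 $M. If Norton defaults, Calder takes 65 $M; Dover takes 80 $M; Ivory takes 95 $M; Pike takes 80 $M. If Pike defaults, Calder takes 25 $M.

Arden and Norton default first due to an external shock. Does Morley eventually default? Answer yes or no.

Round 1 — Arden, Norton default (initial).
  Calder: +65 → 65 < 110
  Dover: +65+80 → 145 ≥ 80
  Grove: +20 → 20 < 90
  Ivory: +95 → 95 ≥ 80
  Pike: +80 → 80 ≥ 70
Round 2 — Dover, Ivory, Pike default.
  Calder: +25 → 90 < 110
No further defaults.

no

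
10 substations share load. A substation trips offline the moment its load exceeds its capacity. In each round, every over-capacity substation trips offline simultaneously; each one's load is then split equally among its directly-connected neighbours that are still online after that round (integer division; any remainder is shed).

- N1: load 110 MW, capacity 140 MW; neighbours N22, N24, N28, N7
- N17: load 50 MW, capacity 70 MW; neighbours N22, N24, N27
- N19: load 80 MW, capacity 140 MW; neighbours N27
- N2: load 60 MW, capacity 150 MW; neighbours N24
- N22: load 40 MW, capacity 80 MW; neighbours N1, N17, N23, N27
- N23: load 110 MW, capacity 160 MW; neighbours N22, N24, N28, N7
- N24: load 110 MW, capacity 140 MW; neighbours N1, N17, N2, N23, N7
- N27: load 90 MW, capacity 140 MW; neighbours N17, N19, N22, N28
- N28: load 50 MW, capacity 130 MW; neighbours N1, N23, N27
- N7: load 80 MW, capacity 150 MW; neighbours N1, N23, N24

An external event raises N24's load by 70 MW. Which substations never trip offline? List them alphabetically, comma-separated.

Round 1 — N24 at 180 > 140. N24 trips offline.
  N24 sheds 180 MW to N1, N17, N2, N23, N7: 36 each.
    N1: 110+36 = 146 > 140
    N17: 50+36 = 86 > 70
    N2: 60+36 = 96 ≤ 150
    N23: 110+36 = 146 ≤ 160
    N7: 80+36 = 116 ≤ 150
Round 2 — N1, N17 trip offline.
  N1 sheds 146 MW to N22, N28, N7: 48 each (2 lost).
    N22: 40+48 = 88 > 80
    N28: 50+48 = 98 ≤ 130
    N7: 116+48 = 164 > 150
  N17 sheds 86 MW to N22, N27: 43 each.
    N22: 88+43 = 131 > 80
    N27: 90+43 = 133 ≤ 140
Round 3 — N22, N7 trip offline.
  N22 sheds 131 MW to N23, N27: 65 each (1 lost).
    N23: 146+65 = 211 > 160
    N27: 133+65 = 198 > 140
  N7 sheds 164 MW to N23: 164 each.
    N23: 211+164 = 375 > 160
Round 4 — N23, N27 trip offline.
  N23 sheds 375 MW to N28: 375 each.
    N28: 98+375 = 473 > 130
  N27 sheds 198 MW to N19, N28: 99 each.
    N19: 80+99 = 179 > 140
    N28: 473+99 = 572 > 130
Round 5 — N19, N28 trip offline.
  N19 sheds 179 MW: no online neighbours, lost.
  N28 sheds 572 MW: no online neighbours, lost.
No further trips.

N2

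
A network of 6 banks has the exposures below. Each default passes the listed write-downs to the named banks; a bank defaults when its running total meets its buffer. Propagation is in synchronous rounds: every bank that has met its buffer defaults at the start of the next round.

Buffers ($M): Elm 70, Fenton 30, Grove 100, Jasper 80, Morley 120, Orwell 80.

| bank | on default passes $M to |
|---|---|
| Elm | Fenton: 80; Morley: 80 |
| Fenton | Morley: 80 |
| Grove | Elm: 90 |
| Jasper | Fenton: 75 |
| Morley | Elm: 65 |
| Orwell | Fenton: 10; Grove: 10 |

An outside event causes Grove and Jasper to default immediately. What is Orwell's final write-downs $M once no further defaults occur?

0

Round 1 — Grove, Jasper default (initial).
  Elm: +90 → 90 ≥ 70
  Fenton: +75 → 75 ≥ 30
Round 2 — Elm, Fenton default.
  Morley: +80+80 → 160 ≥ 120
Round 3 — Morley defaults.
No further defaults.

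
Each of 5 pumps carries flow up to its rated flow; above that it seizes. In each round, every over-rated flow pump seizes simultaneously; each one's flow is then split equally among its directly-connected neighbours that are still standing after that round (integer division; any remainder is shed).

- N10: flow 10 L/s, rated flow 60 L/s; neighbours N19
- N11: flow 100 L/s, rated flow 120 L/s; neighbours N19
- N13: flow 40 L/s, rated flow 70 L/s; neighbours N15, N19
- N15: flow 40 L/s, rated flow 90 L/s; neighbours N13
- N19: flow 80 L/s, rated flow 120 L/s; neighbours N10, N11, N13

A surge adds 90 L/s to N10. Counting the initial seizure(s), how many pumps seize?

Round 1 — N10 at 100 > 60. N10 seizes.
  N10 sheds 100 L/s to N19: 100 each.
    N19: 80+100 = 180 > 120
Round 2 — N19 seizes.
  N19 sheds 180 L/s to N11, N13: 90 each.
    N11: 100+90 = 190 > 120
    N13: 40+90 = 130 > 70
Round 3 — N11, N13 seize.
  N11 sheds 190 L/s: no online neighbours, lost.
  N13 sheds 130 L/s to N15: 130 each.
    N15: 40+130 = 170 > 90
Round 4 — N15 seizes.
  N15 sheds 170 L/s: no online neighbours, lost.
No further seizures.

5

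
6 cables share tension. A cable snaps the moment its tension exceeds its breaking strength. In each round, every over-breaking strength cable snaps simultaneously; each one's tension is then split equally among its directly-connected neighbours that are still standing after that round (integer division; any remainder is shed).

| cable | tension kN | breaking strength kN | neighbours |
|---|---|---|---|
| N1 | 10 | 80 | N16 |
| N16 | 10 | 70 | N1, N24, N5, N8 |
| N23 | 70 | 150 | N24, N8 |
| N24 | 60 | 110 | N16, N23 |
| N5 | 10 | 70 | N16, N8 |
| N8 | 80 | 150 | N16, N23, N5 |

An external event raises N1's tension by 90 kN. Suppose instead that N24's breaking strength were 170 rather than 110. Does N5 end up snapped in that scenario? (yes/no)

With N24's breaking strength at 170:
Round 1 — N1 at 100 > 80. N1 snaps.
  N1 sheds 100 kN to N16: 100 each.
    N16: 10+100 = 110 > 70
Round 2 — N16 snaps.
  N16 sheds 110 kN to N24, N5, N8: 36 each (2 lost).
    N24: 60+36 = 96 ≤ 170
    N5: 10+36 = 46 ≤ 70
    N8: 80+36 = 116 ≤ 150
No further breaks.

no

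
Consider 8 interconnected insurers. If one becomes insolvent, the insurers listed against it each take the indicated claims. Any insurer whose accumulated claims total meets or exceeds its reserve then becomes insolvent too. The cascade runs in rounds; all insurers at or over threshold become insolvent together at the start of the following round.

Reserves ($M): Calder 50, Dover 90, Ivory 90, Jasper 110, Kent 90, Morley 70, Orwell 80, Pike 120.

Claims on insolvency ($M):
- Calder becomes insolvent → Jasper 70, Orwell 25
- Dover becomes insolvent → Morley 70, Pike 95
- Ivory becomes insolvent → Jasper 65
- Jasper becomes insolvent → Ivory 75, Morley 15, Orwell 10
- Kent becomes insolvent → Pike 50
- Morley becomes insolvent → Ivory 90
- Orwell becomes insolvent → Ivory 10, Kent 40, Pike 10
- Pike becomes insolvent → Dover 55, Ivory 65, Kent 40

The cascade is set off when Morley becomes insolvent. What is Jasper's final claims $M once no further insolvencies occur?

65

Round 1 — Morley becomes insolvent (initial).
  Ivory: +90 → 90 ≥ 90
Round 2 — Ivory becomes insolvent.
  Jasper: +65 → 65 < 110
No further insolvencies.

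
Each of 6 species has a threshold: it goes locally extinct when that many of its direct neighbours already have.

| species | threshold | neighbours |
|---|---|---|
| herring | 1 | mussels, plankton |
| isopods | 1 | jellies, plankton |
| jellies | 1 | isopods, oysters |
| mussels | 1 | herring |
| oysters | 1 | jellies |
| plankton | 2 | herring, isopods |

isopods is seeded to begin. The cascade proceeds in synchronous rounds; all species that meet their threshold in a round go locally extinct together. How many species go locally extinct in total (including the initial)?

Round 1 — isopods goes locally extinct (initial).
Round 2 — checking thresholds:
  jellies: 1 of 2 neighbours ≥ 1, goes locally extinct.
  plankton: 1 of 2 neighbours < 2, not yet.
Round 3 — checking thresholds:
  oysters: 1 of 1 neighbours ≥ 1, goes locally extinct.
  plankton: 1 of 2 neighbours < 2, not yet.
Round 4 — no new extinctions; cascade stops.

3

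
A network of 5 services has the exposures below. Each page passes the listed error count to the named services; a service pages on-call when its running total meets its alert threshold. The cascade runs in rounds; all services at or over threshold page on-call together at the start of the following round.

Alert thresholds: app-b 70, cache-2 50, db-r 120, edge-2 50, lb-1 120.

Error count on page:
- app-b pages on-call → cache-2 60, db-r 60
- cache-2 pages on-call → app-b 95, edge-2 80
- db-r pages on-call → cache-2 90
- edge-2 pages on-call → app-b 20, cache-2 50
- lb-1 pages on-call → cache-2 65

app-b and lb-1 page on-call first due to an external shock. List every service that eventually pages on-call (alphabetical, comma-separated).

app-b, cache-2, edge-2, lb-1

Round 1 — app-b, lb-1 page on-call (initial).
  cache-2: +60+65 → 125 ≥ 50
  db-r: +60 → 60 < 120
Round 2 — cache-2 pages on-call.
  edge-2: +80 → 80 ≥ 50
Round 3 — edge-2 pages on-call.
No further pages.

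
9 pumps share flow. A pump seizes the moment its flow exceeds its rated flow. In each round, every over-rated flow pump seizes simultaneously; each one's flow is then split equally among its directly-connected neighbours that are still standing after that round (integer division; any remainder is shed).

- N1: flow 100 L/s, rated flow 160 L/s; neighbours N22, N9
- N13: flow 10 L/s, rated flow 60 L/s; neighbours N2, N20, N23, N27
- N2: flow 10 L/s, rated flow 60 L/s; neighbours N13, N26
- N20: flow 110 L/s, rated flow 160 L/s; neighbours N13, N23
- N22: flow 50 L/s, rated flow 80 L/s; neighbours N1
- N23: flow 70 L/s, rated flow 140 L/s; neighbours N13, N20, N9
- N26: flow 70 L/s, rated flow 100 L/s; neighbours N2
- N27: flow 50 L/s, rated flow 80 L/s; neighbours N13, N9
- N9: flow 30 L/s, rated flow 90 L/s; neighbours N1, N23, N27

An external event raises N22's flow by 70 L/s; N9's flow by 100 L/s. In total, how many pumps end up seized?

7

Round 1 — N22 at 120 > 80; N9 at 130 > 90. N22, N9 seize.
  N22 sheds 120 L/s to N1: 120 each.
    N1: 100+120 = 220 > 160
  N9 sheds 130 L/s to N1, N23, N27: 43 each (1 lost).
    N1: 220+43 = 263 > 160
    N23: 70+43 = 113 ≤ 140
    N27: 50+43 = 93 > 80
Round 2 — N1, N27 seize.
  N1 sheds 263 L/s: no online neighbours, lost.
  N27 sheds 93 L/s to N13: 93 each.
    N13: 10+93 = 103 > 60
Round 3 — N13 seizes.
  N13 sheds 103 L/s to N2, N20, N23: 34 each (1 lost).
    N2: 10+34 = 44 ≤ 60
    N20: 110+34 = 144 ≤ 160
    N23: 113+34 = 147 > 140
Round 4 — N23 seizes.
  N23 sheds 147 L/s to N20: 147 each.
    N20: 144+147 = 291 > 160
Round 5 — N20 seizes.
  N20 sheds 291 L/s: no online neighbours, lost.
No further seizures.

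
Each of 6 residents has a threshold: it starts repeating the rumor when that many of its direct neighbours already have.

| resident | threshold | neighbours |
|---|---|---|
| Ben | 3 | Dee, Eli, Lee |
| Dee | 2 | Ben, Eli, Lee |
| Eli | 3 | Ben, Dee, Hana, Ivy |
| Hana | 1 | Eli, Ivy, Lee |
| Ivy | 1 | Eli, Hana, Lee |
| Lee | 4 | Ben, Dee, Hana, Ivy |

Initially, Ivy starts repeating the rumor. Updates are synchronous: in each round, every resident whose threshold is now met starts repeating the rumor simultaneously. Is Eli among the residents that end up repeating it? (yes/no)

Round 1 — Ivy starts repeating the rumor (initial).
Round 2 — checking thresholds:
  Eli: 1 of 4 neighbours < 3, holds.
  Hana: 1 of 3 neighbours ≥ 1, starts repeating the rumor.
  Lee: 1 of 4 neighbours < 4, holds.
Round 3 — no new spreads; cascade stops.

no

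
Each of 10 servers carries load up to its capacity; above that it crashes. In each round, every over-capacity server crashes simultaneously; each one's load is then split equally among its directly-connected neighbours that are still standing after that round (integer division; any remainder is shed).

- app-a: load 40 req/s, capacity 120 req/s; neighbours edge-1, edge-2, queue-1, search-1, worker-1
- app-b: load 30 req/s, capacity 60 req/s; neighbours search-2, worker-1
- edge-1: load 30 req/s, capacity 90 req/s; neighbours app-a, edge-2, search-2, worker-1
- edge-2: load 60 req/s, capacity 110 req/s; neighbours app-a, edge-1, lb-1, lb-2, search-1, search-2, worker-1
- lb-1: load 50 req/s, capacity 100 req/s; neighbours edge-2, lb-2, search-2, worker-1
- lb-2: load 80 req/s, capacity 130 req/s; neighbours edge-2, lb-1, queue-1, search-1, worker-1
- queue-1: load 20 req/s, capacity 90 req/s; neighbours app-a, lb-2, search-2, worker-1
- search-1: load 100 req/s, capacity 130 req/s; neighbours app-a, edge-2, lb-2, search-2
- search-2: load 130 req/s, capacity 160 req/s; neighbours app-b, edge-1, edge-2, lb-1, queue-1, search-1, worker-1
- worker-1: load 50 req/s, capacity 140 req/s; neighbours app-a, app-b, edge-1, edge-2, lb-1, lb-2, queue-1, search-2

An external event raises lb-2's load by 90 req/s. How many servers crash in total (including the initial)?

10

Round 1 — lb-2 at 170 > 130. lb-2 crashes.
  lb-2 sheds 170 req/s to edge-2, lb-1, queue-1, search-1, worker-1: 34 each.
    edge-2: 60+34 = 94 ≤ 110
    lb-1: 50+34 = 84 ≤ 100
    queue-1: 20+34 = 54 ≤ 90
    search-1: 100+34 = 134 > 130
    worker-1: 50+34 = 84 ≤ 140
Round 2 — search-1 crashes.
  search-1 sheds 134 req/s to app-a, edge-2, search-2: 44 each (2 lost).
    app-a: 40+44 = 84 ≤ 120
    edge-2: 94+44 = 138 > 110
    search-2: 130+44 = 174 > 160
Round 3 — edge-2, search-2 crash.
  edge-2 sheds 138 req/s to app-a, edge-1, lb-1, worker-1: 34 each (2 lost).
    app-a: 84+34 = 118 ≤ 120
    edge-1: 30+34 = 64 ≤ 90
    lb-1: 84+34 = 118 > 100
    worker-1: 84+34 = 118 ≤ 140
  search-2 sheds 174 req/s to app-b, edge-1, lb-1, queue-1, worker-1: 34 each (4 lost).
    app-b: 30+34 = 64 > 60
    edge-1: 64+34 = 98 > 90
    lb-1: 118+34 = 152 > 100
    queue-1: 54+34 = 88 ≤ 90
    worker-1: 118+34 = 152 > 140
Round 4 — app-b, edge-1, lb-1, worker-1 crash.
  app-b sheds 64 req/s: no online neighbours, lost.
  edge-1 sheds 98 req/s to app-a: 98 each.
    app-a: 118+98 = 216 > 120
  lb-1 sheds 152 req/s: no online neighbours, lost.
  worker-1 sheds 152 req/s to app-a, queue-1: 76 each.
    app-a: 216+76 = 292 > 120
    queue-1: 88+76 = 164 > 90
Round 5 — app-a, queue-1 crash.
  app-a sheds 292 req/s: no online neighbours, lost.
  queue-1 sheds 164 req/s: no online neighbours, lost.
No further crashes.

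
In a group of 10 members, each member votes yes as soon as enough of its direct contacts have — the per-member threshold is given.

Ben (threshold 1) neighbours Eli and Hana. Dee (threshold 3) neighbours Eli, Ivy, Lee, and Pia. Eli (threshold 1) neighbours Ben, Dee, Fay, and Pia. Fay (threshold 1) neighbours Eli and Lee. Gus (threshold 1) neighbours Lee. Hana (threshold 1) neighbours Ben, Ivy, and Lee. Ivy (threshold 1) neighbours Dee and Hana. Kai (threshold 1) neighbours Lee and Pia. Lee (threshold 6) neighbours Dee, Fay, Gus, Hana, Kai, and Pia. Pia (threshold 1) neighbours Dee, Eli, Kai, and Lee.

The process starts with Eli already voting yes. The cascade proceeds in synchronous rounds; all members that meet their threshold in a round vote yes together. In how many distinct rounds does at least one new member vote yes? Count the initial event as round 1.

5

Round 1 — Eli votes yes (initial).
Round 2 — checking thresholds:
  Ben: 1 of 2 neighbours ≥ 1, votes yes.
  Dee: 1 of 4 neighbours < 3, not yet.
  Fay: 1 of 2 neighbours ≥ 1, votes yes.
  Pia: 1 of 4 neighbours ≥ 1, votes yes.
Round 3 — checking thresholds:
  Dee: 2 of 4 neighbours < 3, not yet.
  Hana: 1 of 3 neighbours ≥ 1, votes yes.
  Kai: 1 of 2 neighbours ≥ 1, votes yes.
  Lee: 2 of 6 neighbours < 6, not yet.
Round 4 — checking thresholds:
  Dee: 2 of 4 neighbours < 3, not yet.
  Ivy: 1 of 2 neighbours ≥ 1, votes yes.
  Lee: 4 of 6 neighbours < 6, not yet.
Round 5 — checking thresholds:
  Dee: 3 of 4 neighbours ≥ 3, votes yes.
  Lee: 4 of 6 neighbours < 6, not yet.
Round 6 — no new yes votes; cascade stops.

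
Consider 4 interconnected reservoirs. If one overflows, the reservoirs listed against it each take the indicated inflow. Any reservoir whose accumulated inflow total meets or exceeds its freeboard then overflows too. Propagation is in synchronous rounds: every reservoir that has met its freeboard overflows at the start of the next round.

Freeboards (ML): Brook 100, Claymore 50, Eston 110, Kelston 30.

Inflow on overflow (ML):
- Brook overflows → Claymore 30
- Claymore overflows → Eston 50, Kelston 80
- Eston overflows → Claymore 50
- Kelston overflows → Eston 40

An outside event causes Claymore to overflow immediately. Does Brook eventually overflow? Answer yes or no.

no

Round 1 — Claymore overflows (initial).
  Eston: +50 → 50 < 110
  Kelston: +80 → 80 ≥ 30
Round 2 — Kelston overflows.
  Eston: +40 → 90 < 110
No further overflows.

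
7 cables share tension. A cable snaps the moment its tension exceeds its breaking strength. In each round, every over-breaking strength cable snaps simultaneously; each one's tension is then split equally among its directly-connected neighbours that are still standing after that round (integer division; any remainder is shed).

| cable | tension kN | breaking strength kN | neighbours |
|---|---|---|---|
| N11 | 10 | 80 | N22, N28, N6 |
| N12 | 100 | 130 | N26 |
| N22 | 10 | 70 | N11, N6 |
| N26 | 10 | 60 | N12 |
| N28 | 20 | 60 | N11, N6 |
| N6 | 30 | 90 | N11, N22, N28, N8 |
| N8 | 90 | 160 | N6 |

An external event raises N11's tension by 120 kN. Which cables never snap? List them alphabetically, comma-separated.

Round 1 — N11 at 130 > 80. N11 snaps.
  N11 sheds 130 kN to N22, N28, N6: 43 each (1 lost).
    N22: 10+43 = 53 ≤ 70
    N28: 20+43 = 63 > 60
    N6: 30+43 = 73 ≤ 90
Round 2 — N28 snaps.
  N28 sheds 63 kN to N6: 63 each.
    N6: 73+63 = 136 > 90
Round 3 — N6 snaps.
  N6 sheds 136 kN to N22, N8: 68 each.
    N22: 53+68 = 121 > 70
    N8: 90+68 = 158 ≤ 160
Round 4 — N22 snaps.
  N22 sheds 121 kN: no online neighbours, lost.
No further breaks.

N12, N26, N8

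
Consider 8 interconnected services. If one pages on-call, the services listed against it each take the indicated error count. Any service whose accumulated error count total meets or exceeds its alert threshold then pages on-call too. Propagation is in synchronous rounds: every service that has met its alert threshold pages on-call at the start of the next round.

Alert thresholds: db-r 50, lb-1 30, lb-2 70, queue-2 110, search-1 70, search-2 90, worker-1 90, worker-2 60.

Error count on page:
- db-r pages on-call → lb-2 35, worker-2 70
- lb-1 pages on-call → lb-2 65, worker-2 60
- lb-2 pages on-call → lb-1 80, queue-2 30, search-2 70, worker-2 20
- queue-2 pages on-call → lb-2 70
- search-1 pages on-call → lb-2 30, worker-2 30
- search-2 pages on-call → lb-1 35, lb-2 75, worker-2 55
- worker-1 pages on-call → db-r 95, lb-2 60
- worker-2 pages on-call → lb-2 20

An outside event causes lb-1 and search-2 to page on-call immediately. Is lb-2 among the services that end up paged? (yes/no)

Round 1 — lb-1, search-2 page on-call (initial).
  lb-2: +65+75 → 140 ≥ 70
  worker-2: +60+55 → 115 ≥ 60
Round 2 — lb-2, worker-2 page on-call.
  queue-2: +30 → 30 < 110
No further pages.

yes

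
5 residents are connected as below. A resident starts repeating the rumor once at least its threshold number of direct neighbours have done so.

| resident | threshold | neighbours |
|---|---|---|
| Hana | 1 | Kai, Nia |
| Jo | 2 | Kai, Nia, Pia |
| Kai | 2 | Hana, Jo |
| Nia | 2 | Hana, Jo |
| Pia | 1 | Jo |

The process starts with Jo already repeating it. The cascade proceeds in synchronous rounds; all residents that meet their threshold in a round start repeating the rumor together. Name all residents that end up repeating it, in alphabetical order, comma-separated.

Round 1 — Jo starts repeating the rumor (initial).
Round 2 — checking thresholds:
  Kai: 1 of 2 neighbours < 2, below threshold.
  Nia: 1 of 2 neighbours < 2, below threshold.
  Pia: 1 of 1 neighbours ≥ 1, starts repeating the rumor.
Round 3 — no new spreads; cascade stops.

Jo, Pia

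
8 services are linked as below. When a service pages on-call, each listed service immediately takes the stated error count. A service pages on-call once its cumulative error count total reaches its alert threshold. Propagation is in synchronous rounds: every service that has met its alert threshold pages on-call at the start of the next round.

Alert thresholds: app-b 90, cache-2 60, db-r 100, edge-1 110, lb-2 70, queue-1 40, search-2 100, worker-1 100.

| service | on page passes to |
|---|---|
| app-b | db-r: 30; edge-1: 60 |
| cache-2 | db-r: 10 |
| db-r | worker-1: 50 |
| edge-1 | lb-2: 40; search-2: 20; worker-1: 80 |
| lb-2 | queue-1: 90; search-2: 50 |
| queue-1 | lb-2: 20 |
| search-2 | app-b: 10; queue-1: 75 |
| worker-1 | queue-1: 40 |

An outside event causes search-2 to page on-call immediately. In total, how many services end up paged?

Round 1 — search-2 pages on-call (initial).
  app-b: +10 → 10 < 90
  queue-1: +75 → 75 ≥ 40
Round 2 — queue-1 pages on-call.
  lb-2: +20 → 20 < 70
No further pages.

2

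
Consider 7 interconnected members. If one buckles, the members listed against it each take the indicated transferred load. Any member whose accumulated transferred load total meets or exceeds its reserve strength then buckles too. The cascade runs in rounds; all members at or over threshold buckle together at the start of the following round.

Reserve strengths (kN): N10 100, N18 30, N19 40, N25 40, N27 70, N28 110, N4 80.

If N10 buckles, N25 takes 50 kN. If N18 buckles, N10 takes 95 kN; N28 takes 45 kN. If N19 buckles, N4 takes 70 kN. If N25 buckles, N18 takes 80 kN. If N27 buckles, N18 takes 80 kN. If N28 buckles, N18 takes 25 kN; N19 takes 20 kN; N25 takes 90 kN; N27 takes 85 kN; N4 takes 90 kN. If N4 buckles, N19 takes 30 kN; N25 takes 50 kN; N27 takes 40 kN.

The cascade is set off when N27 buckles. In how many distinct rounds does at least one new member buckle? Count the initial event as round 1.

Round 1 — N27 buckles (initial).
  N18: +80 → 80 ≥ 30
Round 2 — N18 buckles.
  N10: +95 → 95 < 100
  N28: +45 → 45 < 110
No further bucklings.

2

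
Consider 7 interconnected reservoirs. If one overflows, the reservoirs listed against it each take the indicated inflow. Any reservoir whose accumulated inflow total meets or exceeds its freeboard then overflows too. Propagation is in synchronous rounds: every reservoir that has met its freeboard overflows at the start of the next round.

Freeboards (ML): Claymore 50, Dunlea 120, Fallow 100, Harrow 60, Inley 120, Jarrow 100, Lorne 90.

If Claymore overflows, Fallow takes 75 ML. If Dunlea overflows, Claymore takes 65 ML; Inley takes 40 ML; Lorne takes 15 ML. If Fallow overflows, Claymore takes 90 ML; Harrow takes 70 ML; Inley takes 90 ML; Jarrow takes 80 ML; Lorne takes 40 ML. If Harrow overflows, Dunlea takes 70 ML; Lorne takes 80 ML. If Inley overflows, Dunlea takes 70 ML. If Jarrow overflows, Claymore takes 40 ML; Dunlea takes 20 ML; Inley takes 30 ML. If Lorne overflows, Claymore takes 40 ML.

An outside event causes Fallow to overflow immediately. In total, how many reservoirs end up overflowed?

4

Round 1 — Fallow overflows (initial).
  Claymore: +90 → 90 ≥ 50
  Harrow: +70 → 70 ≥ 60
  Inley: +90 → 90 < 120
  Jarrow: +80 → 80 < 100
  Lorne: +40 → 40 < 90
Round 2 — Claymore, Harrow overflow.
  Dunlea: +70 → 70 < 120
  Lorne: +80 → 120 ≥ 90
Round 3 — Lorne overflows.
No further overflows.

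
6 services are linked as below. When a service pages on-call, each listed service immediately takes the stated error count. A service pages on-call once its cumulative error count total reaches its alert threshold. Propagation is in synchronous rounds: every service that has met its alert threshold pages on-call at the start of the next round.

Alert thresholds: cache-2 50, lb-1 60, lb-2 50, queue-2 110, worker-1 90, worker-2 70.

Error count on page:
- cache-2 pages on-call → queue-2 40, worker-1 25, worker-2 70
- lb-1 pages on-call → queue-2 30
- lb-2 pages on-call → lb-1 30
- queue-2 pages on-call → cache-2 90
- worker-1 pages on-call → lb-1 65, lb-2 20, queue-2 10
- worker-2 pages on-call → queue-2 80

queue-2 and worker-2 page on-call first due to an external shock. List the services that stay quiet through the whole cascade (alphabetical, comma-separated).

lb-1, lb-2, worker-1

Round 1 — queue-2, worker-2 page on-call (initial).
  cache-2: +90 → 90 ≥ 50
Round 2 — cache-2 pages on-call.
  worker-1: +25 → 25 < 90
No further pages.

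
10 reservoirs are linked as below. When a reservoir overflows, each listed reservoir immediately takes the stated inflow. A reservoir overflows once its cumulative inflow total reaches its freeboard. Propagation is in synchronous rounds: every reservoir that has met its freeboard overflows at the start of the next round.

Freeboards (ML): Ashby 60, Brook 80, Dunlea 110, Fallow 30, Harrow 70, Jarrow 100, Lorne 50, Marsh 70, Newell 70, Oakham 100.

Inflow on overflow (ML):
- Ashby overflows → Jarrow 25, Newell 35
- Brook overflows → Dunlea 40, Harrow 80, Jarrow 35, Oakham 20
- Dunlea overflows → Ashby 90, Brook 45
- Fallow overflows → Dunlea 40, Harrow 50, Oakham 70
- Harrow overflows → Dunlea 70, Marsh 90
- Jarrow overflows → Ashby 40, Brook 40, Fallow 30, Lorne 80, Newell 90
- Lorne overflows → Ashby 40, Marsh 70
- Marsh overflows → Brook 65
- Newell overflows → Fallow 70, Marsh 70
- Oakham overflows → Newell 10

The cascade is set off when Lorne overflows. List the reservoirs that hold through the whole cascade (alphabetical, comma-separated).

Ashby, Brook, Dunlea, Fallow, Harrow, Jarrow, Newell, Oakham

Round 1 — Lorne overflows (initial).
  Ashby: +40 → 40 < 60
  Marsh: +70 → 70 ≥ 70
Round 2 — Marsh overflows.
  Brook: +65 → 65 < 80
No further overflows.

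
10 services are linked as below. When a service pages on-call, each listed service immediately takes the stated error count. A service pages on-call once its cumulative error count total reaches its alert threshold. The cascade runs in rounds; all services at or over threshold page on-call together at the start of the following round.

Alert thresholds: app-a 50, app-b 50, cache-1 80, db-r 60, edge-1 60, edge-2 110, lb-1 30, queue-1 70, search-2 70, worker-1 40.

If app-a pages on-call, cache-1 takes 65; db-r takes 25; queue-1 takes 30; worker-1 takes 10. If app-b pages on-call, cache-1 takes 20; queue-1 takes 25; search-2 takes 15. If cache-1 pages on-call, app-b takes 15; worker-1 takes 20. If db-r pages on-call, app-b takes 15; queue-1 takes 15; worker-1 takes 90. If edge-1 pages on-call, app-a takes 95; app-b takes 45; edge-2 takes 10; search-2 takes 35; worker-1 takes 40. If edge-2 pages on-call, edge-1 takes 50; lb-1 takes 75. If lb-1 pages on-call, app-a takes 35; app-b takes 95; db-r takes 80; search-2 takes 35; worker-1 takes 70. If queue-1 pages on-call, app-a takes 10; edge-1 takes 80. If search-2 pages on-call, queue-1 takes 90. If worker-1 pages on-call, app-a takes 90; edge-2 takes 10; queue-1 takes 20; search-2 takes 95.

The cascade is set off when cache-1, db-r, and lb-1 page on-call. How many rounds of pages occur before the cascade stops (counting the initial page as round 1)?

5

Round 1 — cache-1, db-r, lb-1 page on-call (initial).
  app-a: +35 → 35 < 50
  app-b: +15+15+95 → 125 ≥ 50
  queue-1: +15 → 15 < 70
  search-2: +35 → 35 < 70
  worker-1: +20+90+70 → 180 ≥ 40
Round 2 — app-b, worker-1 page on-call.
  app-a: +90 → 125 ≥ 50
  edge-2: +10 → 10 < 110
  queue-1: +25+20 → 60 < 70
  search-2: +15+95 → 145 ≥ 70
Round 3 — app-a, search-2 page on-call.
  queue-1: +30+90 → 180 ≥ 70
Round 4 — queue-1 pages on-call.
  edge-1: +80 → 80 ≥ 60
Round 5 — edge-1 pages on-call.
  edge-2: +10 → 20 < 110
No further pages.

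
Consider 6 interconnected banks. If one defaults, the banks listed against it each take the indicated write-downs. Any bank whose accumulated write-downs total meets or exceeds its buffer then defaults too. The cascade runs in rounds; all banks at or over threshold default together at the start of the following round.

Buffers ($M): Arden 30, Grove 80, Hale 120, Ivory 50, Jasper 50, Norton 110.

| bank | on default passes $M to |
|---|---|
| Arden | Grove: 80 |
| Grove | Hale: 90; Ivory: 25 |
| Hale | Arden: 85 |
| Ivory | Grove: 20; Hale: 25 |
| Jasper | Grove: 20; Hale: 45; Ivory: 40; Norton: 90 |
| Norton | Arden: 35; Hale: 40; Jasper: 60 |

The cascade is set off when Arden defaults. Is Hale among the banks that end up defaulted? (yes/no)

no

Round 1 — Arden defaults (initial).
  Grove: +80 → 80 ≥ 80
Round 2 — Grove defaults.
  Hale: +90 → 90 < 120
  Ivory: +25 → 25 < 50
No further defaults.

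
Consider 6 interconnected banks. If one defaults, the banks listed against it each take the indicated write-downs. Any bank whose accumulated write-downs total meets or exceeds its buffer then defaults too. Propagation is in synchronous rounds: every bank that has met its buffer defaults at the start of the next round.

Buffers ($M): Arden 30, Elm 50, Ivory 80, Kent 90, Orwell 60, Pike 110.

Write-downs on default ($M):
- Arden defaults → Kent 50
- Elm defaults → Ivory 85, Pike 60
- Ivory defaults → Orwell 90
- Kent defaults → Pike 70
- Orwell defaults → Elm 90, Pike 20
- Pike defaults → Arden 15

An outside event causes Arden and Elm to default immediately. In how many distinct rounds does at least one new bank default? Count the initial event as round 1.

Round 1 — Arden, Elm default (initial).
  Ivory: +85 → 85 ≥ 80
  Kent: +50 → 50 < 90
  Pike: +60 → 60 < 110
Round 2 — Ivory defaults.
  Orwell: +90 → 90 ≥ 60
Round 3 — Orwell defaults.
  Pike: +20 → 80 < 110
No further defaults.

3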